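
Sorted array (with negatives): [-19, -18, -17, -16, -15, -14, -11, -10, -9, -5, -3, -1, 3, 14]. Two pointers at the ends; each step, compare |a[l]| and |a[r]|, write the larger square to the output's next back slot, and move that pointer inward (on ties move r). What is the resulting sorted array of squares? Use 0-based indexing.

[1, 9, 9, 25, 81, 100, 121, 196, 196, 225, 256, 289, 324, 361]

[0,13] |-19|>|14| out[13]=361 → l++
[1,13] |-18|>|14| out[12]=324 → l++
[2,13] |-17|>|14| out[11]=289 → l++
[3,13] |-16|>|14| out[10]=256 → l++
[4,13] |-15|>|14| out[9]=225 → l++
[5,13] |-14|<=|14| out[8]=196 → r--
[5,12] |-14|>|3| out[7]=196 → l++
[6,12] |-11|>|3| out[6]=121 → l++
[7,12] |-10|>|3| out[5]=100 → l++
[8,12] |-9|>|3| out[4]=81 → l++
[9,12] |-5|>|3| out[3]=25 → l++
[10,12] |-3|<=|3| out[2]=9 → r--
[10,11] |-3|>|-1| out[1]=9 → l++
[11,11] |-1|<=|-1| out[0]=1 → r--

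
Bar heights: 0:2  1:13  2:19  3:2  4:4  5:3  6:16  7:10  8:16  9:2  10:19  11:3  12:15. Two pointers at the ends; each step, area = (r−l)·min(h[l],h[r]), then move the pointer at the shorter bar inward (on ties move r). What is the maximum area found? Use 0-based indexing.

l=0 r=12: min(2,15)*12=24 best=24 *, l++
l=1 r=12: min(13,15)*11=143 best=143 *, l++
l=2 r=12: min(19,15)*10=150 best=150 *, r--
l=2 r=11: min(19,3)*9=27 best=150, r--
l=2 r=10: min(19,19)*8=152 best=152 *, r--
l=2 r=9: min(19,2)*7=14 best=152, r--
l=2 r=8: min(19,16)*6=96 best=152, r--
l=2 r=7: min(19,10)*5=50 best=152, r--
l=2 r=6: min(19,16)*4=64 best=152, r--
l=2 r=5: min(19,3)*3=9 best=152, r--
l=2 r=4: min(19,4)*2=8 best=152, r--
l=2 r=3: min(19,2)*1=2 best=152, r--

max area = 152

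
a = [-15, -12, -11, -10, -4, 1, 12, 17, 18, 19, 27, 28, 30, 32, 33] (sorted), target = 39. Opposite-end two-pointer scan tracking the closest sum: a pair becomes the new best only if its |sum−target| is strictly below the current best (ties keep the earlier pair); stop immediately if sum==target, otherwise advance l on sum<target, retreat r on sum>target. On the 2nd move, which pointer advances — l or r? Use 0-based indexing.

[0,14] -15+33=18 d=21 * → l++
[1,14] -12+33=21 d=18 * → l++

l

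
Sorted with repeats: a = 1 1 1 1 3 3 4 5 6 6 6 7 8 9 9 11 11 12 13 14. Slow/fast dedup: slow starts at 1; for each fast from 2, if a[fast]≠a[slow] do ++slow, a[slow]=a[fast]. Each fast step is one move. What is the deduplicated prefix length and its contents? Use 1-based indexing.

length 12; prefix = [1, 3, 4, 5, 6, 7, 8, 9, 11, 12, 13, 14]

(s=1,f=2) a[fast]=1=a[slow] dup → fast++
(s=1,f=3) a[fast]=1=a[slow] dup → fast++
(s=1,f=4) a[fast]=1=a[slow] dup → fast++
(s=1,f=5) a[fast]=3≠a[slow]=1 write a[2]=3 → slow++,fast++
(s=2,f=6) a[fast]=3=a[slow] dup → fast++
(s=2,f=7) a[fast]=4≠a[slow]=3 write a[3]=4 → slow++,fast++
(s=3,f=8) a[fast]=5≠a[slow]=4 write a[4]=5 → slow++,fast++
(s=4,f=9) a[fast]=6≠a[slow]=5 write a[5]=6 → slow++,fast++
(s=5,f=10) a[fast]=6=a[slow] dup → fast++
(s=5,f=11) a[fast]=6=a[slow] dup → fast++
(s=5,f=12) a[fast]=7≠a[slow]=6 write a[6]=7 → slow++,fast++
(s=6,f=13) a[fast]=8≠a[slow]=7 write a[7]=8 → slow++,fast++
(s=7,f=14) a[fast]=9≠a[slow]=8 write a[8]=9 → slow++,fast++
(s=8,f=15) a[fast]=9=a[slow] dup → fast++
(s=8,f=16) a[fast]=11≠a[slow]=9 write a[9]=11 → slow++,fast++
(s=9,f=17) a[fast]=11=a[slow] dup → fast++
(s=9,f=18) a[fast]=12≠a[slow]=11 write a[10]=12 → slow++,fast++
(s=10,f=19) a[fast]=13≠a[slow]=12 write a[11]=13 → slow++,fast++
(s=11,f=20) a[fast]=14≠a[slow]=13 write a[12]=14 → slow++,fast++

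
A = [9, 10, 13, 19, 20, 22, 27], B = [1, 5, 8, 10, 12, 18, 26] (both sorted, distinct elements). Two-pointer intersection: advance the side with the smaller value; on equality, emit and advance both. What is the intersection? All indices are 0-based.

i=0 j=0: 9>1, j++
i=0 j=1: 9>5, j++
i=0 j=2: 9>8, j++
i=0 j=3: 9<10, i++
i=1 j=3: 10==10 emit, i++,j++
i=2 j=4: 13>12, j++
i=2 j=5: 13<18, i++
i=3 j=5: 19>18, j++
i=3 j=6: 19<26, i++
i=4 j=6: 20<26, i++
i=5 j=6: 22<26, i++
i=6 j=6: 27>26, j++

intersection = [10]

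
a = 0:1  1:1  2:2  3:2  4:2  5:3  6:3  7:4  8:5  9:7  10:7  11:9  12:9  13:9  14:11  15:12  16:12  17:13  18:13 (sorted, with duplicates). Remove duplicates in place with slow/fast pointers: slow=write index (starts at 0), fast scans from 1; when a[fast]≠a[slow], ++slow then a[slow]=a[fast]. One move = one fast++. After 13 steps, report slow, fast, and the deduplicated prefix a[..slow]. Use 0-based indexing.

(s=0,f=1) a[fast]=1=a[slow] dup → fast++
(s=0,f=2) a[fast]=2≠a[slow]=1 write a[1]=2 → slow++,fast++
(s=1,f=3) a[fast]=2=a[slow] dup → fast++
(s=1,f=4) a[fast]=2=a[slow] dup → fast++
(s=1,f=5) a[fast]=3≠a[slow]=2 write a[2]=3 → slow++,fast++
(s=2,f=6) a[fast]=3=a[slow] dup → fast++
(s=2,f=7) a[fast]=4≠a[slow]=3 write a[3]=4 → slow++,fast++
(s=3,f=8) a[fast]=5≠a[slow]=4 write a[4]=5 → slow++,fast++
(s=4,f=9) a[fast]=7≠a[slow]=5 write a[5]=7 → slow++,fast++
(s=5,f=10) a[fast]=7=a[slow] dup → fast++
(s=5,f=11) a[fast]=9≠a[slow]=7 write a[6]=9 → slow++,fast++
(s=6,f=12) a[fast]=9=a[slow] dup → fast++
(s=6,f=13) a[fast]=9=a[slow] dup → fast++

slow=6, fast=14, prefix=[1, 2, 3, 4, 5, 7, 9]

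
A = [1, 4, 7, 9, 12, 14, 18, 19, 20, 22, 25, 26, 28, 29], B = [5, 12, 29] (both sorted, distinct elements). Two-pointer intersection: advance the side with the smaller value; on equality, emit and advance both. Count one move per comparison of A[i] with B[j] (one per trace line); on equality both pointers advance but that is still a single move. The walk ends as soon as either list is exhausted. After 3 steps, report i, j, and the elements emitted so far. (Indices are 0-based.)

i=2, j=1, emitted=[]

i=0 j=0: 1<5, i++
i=1 j=0: 4<5, i++
i=2 j=0: 7>5, j++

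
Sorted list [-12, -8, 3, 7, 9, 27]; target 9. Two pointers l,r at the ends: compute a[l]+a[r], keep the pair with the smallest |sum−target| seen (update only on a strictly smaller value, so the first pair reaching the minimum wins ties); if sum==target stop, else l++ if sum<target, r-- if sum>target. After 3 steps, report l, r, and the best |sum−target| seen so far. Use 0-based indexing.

[0,5] -12+27=15 d=6 * → r--
[0,4] -12+9=-3 d=12 → l++
[1,4] -8+9=1 d=8 → l++

l=2, r=4, best |Δ|=6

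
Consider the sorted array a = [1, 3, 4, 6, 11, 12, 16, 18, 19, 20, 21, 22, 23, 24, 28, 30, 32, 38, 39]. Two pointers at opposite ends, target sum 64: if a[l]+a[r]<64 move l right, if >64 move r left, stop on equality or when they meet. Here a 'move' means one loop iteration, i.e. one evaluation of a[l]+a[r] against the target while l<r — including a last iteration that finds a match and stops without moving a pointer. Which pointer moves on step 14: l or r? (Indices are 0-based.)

[0,18] 1+39=40 <64 → l++
[1,18] 3+39=42 <64 → l++
[2,18] 4+39=43 <64 → l++
[3,18] 6+39=45 <64 → l++
[4,18] 11+39=50 <64 → l++
[5,18] 12+39=51 <64 → l++
[6,18] 16+39=55 <64 → l++
[7,18] 18+39=57 <64 → l++
[8,18] 19+39=58 <64 → l++
[9,18] 20+39=59 <64 → l++
[10,18] 21+39=60 <64 → l++
[11,18] 22+39=61 <64 → l++
[12,18] 23+39=62 <64 → l++
[13,18] 24+39=63 <64 → l++

l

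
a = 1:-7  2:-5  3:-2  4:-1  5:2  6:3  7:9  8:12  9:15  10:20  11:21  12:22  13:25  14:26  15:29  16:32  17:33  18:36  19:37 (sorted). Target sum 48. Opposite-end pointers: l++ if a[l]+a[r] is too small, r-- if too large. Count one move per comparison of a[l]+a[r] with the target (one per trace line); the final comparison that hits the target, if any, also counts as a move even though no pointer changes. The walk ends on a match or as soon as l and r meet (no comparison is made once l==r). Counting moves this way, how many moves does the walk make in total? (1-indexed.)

9 moves

l=1 r=19: -7+37=30 <48, l++
l=2 r=19: -5+37=32 <48, l++
l=3 r=19: -2+37=35 <48, l++
l=4 r=19: -1+37=36 <48, l++
l=5 r=19: 2+37=39 <48, l++
l=6 r=19: 3+37=40 <48, l++
l=7 r=19: 9+37=46 <48, l++
l=8 r=19: 12+37=49 >48, r--
l=8 r=18: 12+36=48, found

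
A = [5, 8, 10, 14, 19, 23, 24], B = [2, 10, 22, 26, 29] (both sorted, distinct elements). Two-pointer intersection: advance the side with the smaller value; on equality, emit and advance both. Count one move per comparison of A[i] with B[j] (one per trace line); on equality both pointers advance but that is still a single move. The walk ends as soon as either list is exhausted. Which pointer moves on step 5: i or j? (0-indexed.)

[i=0,j=0] 5>2 → j++
[i=0,j=1] 5<10 → i++
[i=1,j=1] 8<10 → i++
[i=2,j=1] 10==10 emit → i++,j++
[i=3,j=2] 14<22 → i++

i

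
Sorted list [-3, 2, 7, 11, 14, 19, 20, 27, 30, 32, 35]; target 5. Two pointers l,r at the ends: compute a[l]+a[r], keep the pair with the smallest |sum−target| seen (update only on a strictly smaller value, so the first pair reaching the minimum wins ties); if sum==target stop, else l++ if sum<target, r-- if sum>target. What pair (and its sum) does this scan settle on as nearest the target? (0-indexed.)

[0,10] -3+35=32 d=27 * → r--
[0,9] -3+32=29 d=24 * → r--
[0,8] -3+30=27 d=22 * → r--
[0,7] -3+27=24 d=19 * → r--
[0,6] -3+20=17 d=12 * → r--
[0,5] -3+19=16 d=11 * → r--
[0,4] -3+14=11 d=6 * → r--
[0,3] -3+11=8 d=3 * → r--
[0,2] -3+7=4 d=1 * → l++
[1,2] 2+7=9 d=4 → r--

pair (-3, 7) with sum 4 (|Δ|=1)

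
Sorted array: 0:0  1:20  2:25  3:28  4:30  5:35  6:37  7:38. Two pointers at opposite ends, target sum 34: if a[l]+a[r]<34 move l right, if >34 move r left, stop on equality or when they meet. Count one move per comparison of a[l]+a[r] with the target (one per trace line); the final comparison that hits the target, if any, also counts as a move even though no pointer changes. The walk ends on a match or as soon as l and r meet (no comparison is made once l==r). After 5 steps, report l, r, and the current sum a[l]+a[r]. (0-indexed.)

l=1, r=3, sum=48

l=0 r=7: 0+38=38 >34, r--
l=0 r=6: 0+37=37 >34, r--
l=0 r=5: 0+35=35 >34, r--
l=0 r=4: 0+30=30 <34, l++
l=1 r=4: 20+30=50 >34, r--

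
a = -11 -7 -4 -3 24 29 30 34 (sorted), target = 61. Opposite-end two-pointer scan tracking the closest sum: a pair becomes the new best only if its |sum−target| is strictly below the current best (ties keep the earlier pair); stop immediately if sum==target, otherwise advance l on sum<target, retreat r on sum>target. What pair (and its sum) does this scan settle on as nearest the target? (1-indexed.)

pair (29, 34) with sum 63 (|Δ|=2)

[1,8] -11+34=23 d=38 * → l++
[2,8] -7+34=27 d=34 * → l++
[3,8] -4+34=30 d=31 * → l++
[4,8] -3+34=31 d=30 * → l++
[5,8] 24+34=58 d=3 * → l++
[6,8] 29+34=63 d=2 * → r--
[6,7] 29+30=59 d=2 → l++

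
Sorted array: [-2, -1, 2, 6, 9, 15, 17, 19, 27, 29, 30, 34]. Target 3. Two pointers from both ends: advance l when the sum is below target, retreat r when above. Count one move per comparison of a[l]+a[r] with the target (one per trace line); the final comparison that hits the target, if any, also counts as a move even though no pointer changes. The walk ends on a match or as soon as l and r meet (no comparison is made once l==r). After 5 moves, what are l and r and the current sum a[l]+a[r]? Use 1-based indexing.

l=1, r=7, sum=15

[1,12] -2+34=32 >3 → r--
[1,11] -2+30=28 >3 → r--
[1,10] -2+29=27 >3 → r--
[1,9] -2+27=25 >3 → r--
[1,8] -2+19=17 >3 → r--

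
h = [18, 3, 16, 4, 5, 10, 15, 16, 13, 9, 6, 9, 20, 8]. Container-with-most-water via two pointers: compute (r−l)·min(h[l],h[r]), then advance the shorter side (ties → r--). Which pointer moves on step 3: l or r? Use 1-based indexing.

l=1 r=14: min(18,8)*13=104 best=104 *, r--
l=1 r=13: min(18,20)*12=216 best=216 *, l++
l=2 r=13: min(3,20)*11=33 best=216, l++

l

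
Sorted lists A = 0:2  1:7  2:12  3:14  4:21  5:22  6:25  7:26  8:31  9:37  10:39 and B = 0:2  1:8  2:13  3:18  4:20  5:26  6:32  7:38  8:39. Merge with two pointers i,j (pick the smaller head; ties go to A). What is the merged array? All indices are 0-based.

i=0 j=0: A[i]=2<=B[j]=2 take 2, i++
i=1 j=0: A[i]=7>B[j]=2 take 2, j++
i=1 j=1: A[i]=7<=B[j]=8 take 7, i++
i=2 j=1: A[i]=12>B[j]=8 take 8, j++
i=2 j=2: A[i]=12<=B[j]=13 take 12, i++
i=3 j=2: A[i]=14>B[j]=13 take 13, j++
i=3 j=3: A[i]=14<=B[j]=18 take 14, i++
i=4 j=3: A[i]=21>B[j]=18 take 18, j++
i=4 j=4: A[i]=21>B[j]=20 take 20, j++
i=4 j=5: A[i]=21<=B[j]=26 take 21, i++
i=5 j=5: A[i]=22<=B[j]=26 take 22, i++
i=6 j=5: A[i]=25<=B[j]=26 take 25, i++
i=7 j=5: A[i]=26<=B[j]=26 take 26, i++
i=8 j=5: A[i]=31>B[j]=26 take 26, j++
i=8 j=6: A[i]=31<=B[j]=32 take 31, i++
i=9 j=6: A[i]=37>B[j]=32 take 32, j++
i=9 j=7: A[i]=37<=B[j]=38 take 37, i++
i=10 j=7: A[i]=39>B[j]=38 take 38, j++
i=10 j=8: A[i]=39<=B[j]=39 take 39, i++
i=11 j=8: A done, take B[j]=39, j++

[2, 2, 7, 8, 12, 13, 14, 18, 20, 21, 22, 25, 26, 26, 31, 32, 37, 38, 39, 39]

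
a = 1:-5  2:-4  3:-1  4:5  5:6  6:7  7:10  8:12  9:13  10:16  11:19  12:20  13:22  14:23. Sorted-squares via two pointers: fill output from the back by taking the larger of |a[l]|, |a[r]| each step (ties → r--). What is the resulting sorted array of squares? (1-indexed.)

l=1 r=14: |-5|<=|23| out[14]=529, r--
l=1 r=13: |-5|<=|22| out[13]=484, r--
l=1 r=12: |-5|<=|20| out[12]=400, r--
l=1 r=11: |-5|<=|19| out[11]=361, r--
l=1 r=10: |-5|<=|16| out[10]=256, r--
l=1 r=9: |-5|<=|13| out[9]=169, r--
l=1 r=8: |-5|<=|12| out[8]=144, r--
l=1 r=7: |-5|<=|10| out[7]=100, r--
l=1 r=6: |-5|<=|7| out[6]=49, r--
l=1 r=5: |-5|<=|6| out[5]=36, r--
l=1 r=4: |-5|<=|5| out[4]=25, r--
l=1 r=3: |-5|>|-1| out[3]=25, l++
l=2 r=3: |-4|>|-1| out[2]=16, l++
l=3 r=3: |-1|<=|-1| out[1]=1, r--

[1, 16, 25, 25, 36, 49, 100, 144, 169, 256, 361, 400, 484, 529]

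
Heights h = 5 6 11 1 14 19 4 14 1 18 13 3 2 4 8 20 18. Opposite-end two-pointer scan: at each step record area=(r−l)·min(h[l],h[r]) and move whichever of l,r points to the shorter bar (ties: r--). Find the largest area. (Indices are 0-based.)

l=0 r=16: min(5,18)*16=80 best=80 *, l++
l=1 r=16: min(6,18)*15=90 best=90 *, l++
l=2 r=16: min(11,18)*14=154 best=154 *, l++
l=3 r=16: min(1,18)*13=13 best=154, l++
l=4 r=16: min(14,18)*12=168 best=168 *, l++
l=5 r=16: min(19,18)*11=198 best=198 *, r--
l=5 r=15: min(19,20)*10=190 best=198, l++
l=6 r=15: min(4,20)*9=36 best=198, l++
l=7 r=15: min(14,20)*8=112 best=198, l++
l=8 r=15: min(1,20)*7=7 best=198, l++
l=9 r=15: min(18,20)*6=108 best=198, l++
l=10 r=15: min(13,20)*5=65 best=198, l++
l=11 r=15: min(3,20)*4=12 best=198, l++
l=12 r=15: min(2,20)*3=6 best=198, l++
l=13 r=15: min(4,20)*2=8 best=198, l++
l=14 r=15: min(8,20)*1=8 best=198, l++

max area = 198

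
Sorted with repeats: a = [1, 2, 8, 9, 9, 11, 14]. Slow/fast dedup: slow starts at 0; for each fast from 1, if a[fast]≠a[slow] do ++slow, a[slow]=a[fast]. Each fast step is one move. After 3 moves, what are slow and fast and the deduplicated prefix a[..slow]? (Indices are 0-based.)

slow=3, fast=4, prefix=[1, 2, 8, 9]

slow=0 fast=1: a[fast]=2≠a[slow]=1 write a[1]=2, slow++,fast++
slow=1 fast=2: a[fast]=8≠a[slow]=2 write a[2]=8, slow++,fast++
slow=2 fast=3: a[fast]=9≠a[slow]=8 write a[3]=9, slow++,fast++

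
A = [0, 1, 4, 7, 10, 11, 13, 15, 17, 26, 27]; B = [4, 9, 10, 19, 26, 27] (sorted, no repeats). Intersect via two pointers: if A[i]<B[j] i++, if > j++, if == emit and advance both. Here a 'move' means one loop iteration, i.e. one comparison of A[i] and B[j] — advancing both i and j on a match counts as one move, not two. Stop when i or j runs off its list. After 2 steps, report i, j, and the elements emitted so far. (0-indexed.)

i=2, j=0, emitted=[]

[i=0,j=0] 0<4 → i++
[i=1,j=0] 1<4 → i++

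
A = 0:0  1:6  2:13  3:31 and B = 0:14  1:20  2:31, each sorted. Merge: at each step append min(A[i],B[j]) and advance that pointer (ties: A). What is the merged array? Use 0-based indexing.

[0, 6, 13, 14, 20, 31, 31]

[i=0,j=0] A[i]=0<=B[j]=14 take 0 → i++
[i=1,j=0] A[i]=6<=B[j]=14 take 6 → i++
[i=2,j=0] A[i]=13<=B[j]=14 take 13 → i++
[i=3,j=0] A[i]=31>B[j]=14 take 14 → j++
[i=3,j=1] A[i]=31>B[j]=20 take 20 → j++
[i=3,j=2] A[i]=31<=B[j]=31 take 31 → i++
[i=4,j=2] A done, take B[j]=31 → j++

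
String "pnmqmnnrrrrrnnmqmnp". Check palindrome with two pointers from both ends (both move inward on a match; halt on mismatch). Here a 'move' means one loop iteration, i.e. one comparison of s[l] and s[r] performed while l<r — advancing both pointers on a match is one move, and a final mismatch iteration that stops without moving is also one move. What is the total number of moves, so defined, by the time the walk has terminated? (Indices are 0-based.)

9 moves

l=0 r=18: 'p'=='p', l++,r--
l=1 r=17: 'n'=='n', l++,r--
l=2 r=16: 'm'=='m', l++,r--
l=3 r=15: 'q'=='q', l++,r--
l=4 r=14: 'm'=='m', l++,r--
l=5 r=13: 'n'=='n', l++,r--
l=6 r=12: 'n'=='n', l++,r--
l=7 r=11: 'r'=='r', l++,r--
l=8 r=10: 'r'=='r', l++,r--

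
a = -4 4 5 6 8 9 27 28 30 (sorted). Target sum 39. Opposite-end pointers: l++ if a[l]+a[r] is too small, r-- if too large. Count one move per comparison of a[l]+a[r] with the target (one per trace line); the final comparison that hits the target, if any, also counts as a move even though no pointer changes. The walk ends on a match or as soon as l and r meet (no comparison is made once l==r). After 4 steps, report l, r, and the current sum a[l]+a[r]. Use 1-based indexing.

l=5, r=9, sum=38

l=1 r=9: -4+30=26 <39, l++
l=2 r=9: 4+30=34 <39, l++
l=3 r=9: 5+30=35 <39, l++
l=4 r=9: 6+30=36 <39, l++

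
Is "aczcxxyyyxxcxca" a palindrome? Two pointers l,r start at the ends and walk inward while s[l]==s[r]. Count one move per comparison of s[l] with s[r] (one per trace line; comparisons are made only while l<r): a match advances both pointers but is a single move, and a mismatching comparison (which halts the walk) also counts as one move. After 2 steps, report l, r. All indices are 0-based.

l=2, r=12

l=0 r=14: 'a'=='a', l++,r--
l=1 r=13: 'c'=='c', l++,r--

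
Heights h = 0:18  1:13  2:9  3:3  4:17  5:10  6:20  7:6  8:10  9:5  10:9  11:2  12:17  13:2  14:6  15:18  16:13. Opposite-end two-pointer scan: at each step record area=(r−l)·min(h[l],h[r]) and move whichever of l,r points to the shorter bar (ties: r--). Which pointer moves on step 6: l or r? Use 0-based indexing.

l=0 r=16: min(18,13)*16=208 best=208 *, r--
l=0 r=15: min(18,18)*15=270 best=270 *, r--
l=0 r=14: min(18,6)*14=84 best=270, r--
l=0 r=13: min(18,2)*13=26 best=270, r--
l=0 r=12: min(18,17)*12=204 best=270, r--
l=0 r=11: min(18,2)*11=22 best=270, r--

r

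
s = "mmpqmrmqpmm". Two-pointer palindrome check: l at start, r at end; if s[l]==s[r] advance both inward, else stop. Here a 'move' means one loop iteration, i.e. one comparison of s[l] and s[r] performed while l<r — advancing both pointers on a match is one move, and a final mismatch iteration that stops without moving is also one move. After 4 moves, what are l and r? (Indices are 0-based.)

[0,10] 'm'=='m' → l++,r--
[1,9] 'm'=='m' → l++,r--
[2,8] 'p'=='p' → l++,r--
[3,7] 'q'=='q' → l++,r--

l=4, r=6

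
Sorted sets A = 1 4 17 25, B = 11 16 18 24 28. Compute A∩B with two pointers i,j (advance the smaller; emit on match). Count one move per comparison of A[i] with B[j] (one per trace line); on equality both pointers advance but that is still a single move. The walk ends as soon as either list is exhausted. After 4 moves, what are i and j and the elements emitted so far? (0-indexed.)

[i=0,j=0] 1<11 → i++
[i=1,j=0] 4<11 → i++
[i=2,j=0] 17>11 → j++
[i=2,j=1] 17>16 → j++

i=2, j=2, emitted=[]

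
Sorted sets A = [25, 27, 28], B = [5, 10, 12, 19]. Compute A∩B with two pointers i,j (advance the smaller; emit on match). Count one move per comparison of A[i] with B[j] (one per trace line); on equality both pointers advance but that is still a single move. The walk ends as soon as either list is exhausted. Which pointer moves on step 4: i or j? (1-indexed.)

[i=1,j=1] 25>5 → j++
[i=1,j=2] 25>10 → j++
[i=1,j=3] 25>12 → j++
[i=1,j=4] 25>19 → j++

j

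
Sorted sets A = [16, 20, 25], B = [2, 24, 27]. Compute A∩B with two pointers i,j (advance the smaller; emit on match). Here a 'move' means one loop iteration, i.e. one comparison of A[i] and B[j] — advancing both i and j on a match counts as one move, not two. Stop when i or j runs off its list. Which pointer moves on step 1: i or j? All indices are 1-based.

j

i=1 j=1: 16>2, j++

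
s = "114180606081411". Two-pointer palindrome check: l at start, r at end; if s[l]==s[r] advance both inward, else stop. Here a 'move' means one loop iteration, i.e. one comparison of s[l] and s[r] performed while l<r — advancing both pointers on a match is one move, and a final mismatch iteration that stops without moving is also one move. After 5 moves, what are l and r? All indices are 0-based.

l=5, r=9

[0,14] '1'=='1' → l++,r--
[1,13] '1'=='1' → l++,r--
[2,12] '4'=='4' → l++,r--
[3,11] '1'=='1' → l++,r--
[4,10] '8'=='8' → l++,r--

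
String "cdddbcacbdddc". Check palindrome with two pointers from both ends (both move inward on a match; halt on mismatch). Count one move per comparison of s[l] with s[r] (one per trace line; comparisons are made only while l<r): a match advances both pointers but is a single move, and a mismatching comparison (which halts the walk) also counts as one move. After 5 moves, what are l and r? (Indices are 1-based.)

[1,13] 'c'=='c' → l++,r--
[2,12] 'd'=='d' → l++,r--
[3,11] 'd'=='d' → l++,r--
[4,10] 'd'=='d' → l++,r--
[5,9] 'b'=='b' → l++,r--

l=6, r=8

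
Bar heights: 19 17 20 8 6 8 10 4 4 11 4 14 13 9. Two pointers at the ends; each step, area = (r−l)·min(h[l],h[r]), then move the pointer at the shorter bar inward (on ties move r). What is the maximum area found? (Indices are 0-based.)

max area = 156

l=0 r=13: min(19,9)*13=117 best=117 *, r--
l=0 r=12: min(19,13)*12=156 best=156 *, r--
l=0 r=11: min(19,14)*11=154 best=156, r--
l=0 r=10: min(19,4)*10=40 best=156, r--
l=0 r=9: min(19,11)*9=99 best=156, r--
l=0 r=8: min(19,4)*8=32 best=156, r--
l=0 r=7: min(19,4)*7=28 best=156, r--
l=0 r=6: min(19,10)*6=60 best=156, r--
l=0 r=5: min(19,8)*5=40 best=156, r--
l=0 r=4: min(19,6)*4=24 best=156, r--
l=0 r=3: min(19,8)*3=24 best=156, r--
l=0 r=2: min(19,20)*2=38 best=156, l++
l=1 r=2: min(17,20)*1=17 best=156, l++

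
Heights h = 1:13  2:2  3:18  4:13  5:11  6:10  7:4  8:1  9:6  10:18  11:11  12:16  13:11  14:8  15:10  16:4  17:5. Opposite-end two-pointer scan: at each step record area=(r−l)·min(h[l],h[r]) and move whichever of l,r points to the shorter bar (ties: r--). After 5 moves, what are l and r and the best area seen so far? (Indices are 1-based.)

l=1 r=17: min(13,5)*16=80 best=80 *, r--
l=1 r=16: min(13,4)*15=60 best=80, r--
l=1 r=15: min(13,10)*14=140 best=140 *, r--
l=1 r=14: min(13,8)*13=104 best=140, r--
l=1 r=13: min(13,11)*12=132 best=140, r--

l=1, r=12, best area=140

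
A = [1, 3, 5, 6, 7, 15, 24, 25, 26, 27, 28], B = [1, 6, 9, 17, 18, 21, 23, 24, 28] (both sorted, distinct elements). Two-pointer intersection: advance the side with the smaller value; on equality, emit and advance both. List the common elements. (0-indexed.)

intersection = [1, 6, 24, 28]

[i=0,j=0] 1==1 emit → i++,j++
[i=1,j=1] 3<6 → i++
[i=2,j=1] 5<6 → i++
[i=3,j=1] 6==6 emit → i++,j++
[i=4,j=2] 7<9 → i++
[i=5,j=2] 15>9 → j++
[i=5,j=3] 15<17 → i++
[i=6,j=3] 24>17 → j++
[i=6,j=4] 24>18 → j++
[i=6,j=5] 24>21 → j++
[i=6,j=6] 24>23 → j++
[i=6,j=7] 24==24 emit → i++,j++
[i=7,j=8] 25<28 → i++
[i=8,j=8] 26<28 → i++
[i=9,j=8] 27<28 → i++
[i=10,j=8] 28==28 emit → i++,j++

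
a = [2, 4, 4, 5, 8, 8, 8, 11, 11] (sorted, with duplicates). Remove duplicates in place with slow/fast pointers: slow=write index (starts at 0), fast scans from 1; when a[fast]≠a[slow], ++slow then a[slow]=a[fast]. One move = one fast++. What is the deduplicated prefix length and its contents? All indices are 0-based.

slow=0 fast=1: a[fast]=4≠a[slow]=2 write a[1]=4, slow++,fast++
slow=1 fast=2: a[fast]=4=a[slow] dup, fast++
slow=1 fast=3: a[fast]=5≠a[slow]=4 write a[2]=5, slow++,fast++
slow=2 fast=4: a[fast]=8≠a[slow]=5 write a[3]=8, slow++,fast++
slow=3 fast=5: a[fast]=8=a[slow] dup, fast++
slow=3 fast=6: a[fast]=8=a[slow] dup, fast++
slow=3 fast=7: a[fast]=11≠a[slow]=8 write a[4]=11, slow++,fast++
slow=4 fast=8: a[fast]=11=a[slow] dup, fast++

length 5; prefix = [2, 4, 5, 8, 11]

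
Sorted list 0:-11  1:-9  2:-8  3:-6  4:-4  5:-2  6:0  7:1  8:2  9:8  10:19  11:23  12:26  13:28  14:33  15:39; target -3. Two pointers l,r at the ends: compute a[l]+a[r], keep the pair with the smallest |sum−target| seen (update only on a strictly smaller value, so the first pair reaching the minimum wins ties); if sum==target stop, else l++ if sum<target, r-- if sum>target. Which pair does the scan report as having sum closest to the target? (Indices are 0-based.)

pair (-11, 8) with sum -3 (|Δ|=0)

[0,15] -11+39=28 d=31 * → r--
[0,14] -11+33=22 d=25 * → r--
[0,13] -11+28=17 d=20 * → r--
[0,12] -11+26=15 d=18 * → r--
[0,11] -11+23=12 d=15 * → r--
[0,10] -11+19=8 d=11 * → r--
[0,9] -11+8=-3 d=0 * → stop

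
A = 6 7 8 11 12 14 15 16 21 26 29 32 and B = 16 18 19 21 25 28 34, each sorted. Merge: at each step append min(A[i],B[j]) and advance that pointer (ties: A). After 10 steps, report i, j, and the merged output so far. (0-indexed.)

i=8, j=2, merged so far=[6, 7, 8, 11, 12, 14, 15, 16, 16, 18]

i=0 j=0: A[i]=6<=B[j]=16 take 6, i++
i=1 j=0: A[i]=7<=B[j]=16 take 7, i++
i=2 j=0: A[i]=8<=B[j]=16 take 8, i++
i=3 j=0: A[i]=11<=B[j]=16 take 11, i++
i=4 j=0: A[i]=12<=B[j]=16 take 12, i++
i=5 j=0: A[i]=14<=B[j]=16 take 14, i++
i=6 j=0: A[i]=15<=B[j]=16 take 15, i++
i=7 j=0: A[i]=16<=B[j]=16 take 16, i++
i=8 j=0: A[i]=21>B[j]=16 take 16, j++
i=8 j=1: A[i]=21>B[j]=18 take 18, j++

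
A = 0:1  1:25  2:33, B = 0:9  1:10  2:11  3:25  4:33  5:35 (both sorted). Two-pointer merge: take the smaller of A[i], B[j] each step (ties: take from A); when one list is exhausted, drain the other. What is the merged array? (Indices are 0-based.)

[i=0,j=0] A[i]=1<=B[j]=9 take 1 → i++
[i=1,j=0] A[i]=25>B[j]=9 take 9 → j++
[i=1,j=1] A[i]=25>B[j]=10 take 10 → j++
[i=1,j=2] A[i]=25>B[j]=11 take 11 → j++
[i=1,j=3] A[i]=25<=B[j]=25 take 25 → i++
[i=2,j=3] A[i]=33>B[j]=25 take 25 → j++
[i=2,j=4] A[i]=33<=B[j]=33 take 33 → i++
[i=3,j=4] A done, take B[j]=33 → j++
[i=3,j=5] A done, take B[j]=35 → j++

[1, 9, 10, 11, 25, 25, 33, 33, 35]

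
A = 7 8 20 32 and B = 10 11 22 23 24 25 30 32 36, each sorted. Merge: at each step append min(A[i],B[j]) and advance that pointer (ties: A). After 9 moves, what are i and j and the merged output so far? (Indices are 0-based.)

i=0 j=0: A[i]=7<=B[j]=10 take 7, i++
i=1 j=0: A[i]=8<=B[j]=10 take 8, i++
i=2 j=0: A[i]=20>B[j]=10 take 10, j++
i=2 j=1: A[i]=20>B[j]=11 take 11, j++
i=2 j=2: A[i]=20<=B[j]=22 take 20, i++
i=3 j=2: A[i]=32>B[j]=22 take 22, j++
i=3 j=3: A[i]=32>B[j]=23 take 23, j++
i=3 j=4: A[i]=32>B[j]=24 take 24, j++
i=3 j=5: A[i]=32>B[j]=25 take 25, j++

i=3, j=6, merged so far=[7, 8, 10, 11, 20, 22, 23, 24, 25]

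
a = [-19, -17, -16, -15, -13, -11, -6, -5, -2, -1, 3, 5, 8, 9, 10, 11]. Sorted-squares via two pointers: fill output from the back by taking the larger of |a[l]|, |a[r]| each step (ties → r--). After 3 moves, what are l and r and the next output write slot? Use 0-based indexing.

l=3, r=15, next write slot=12

[0,15] |-19|>|11| out[15]=361 → l++
[1,15] |-17|>|11| out[14]=289 → l++
[2,15] |-16|>|11| out[13]=256 → l++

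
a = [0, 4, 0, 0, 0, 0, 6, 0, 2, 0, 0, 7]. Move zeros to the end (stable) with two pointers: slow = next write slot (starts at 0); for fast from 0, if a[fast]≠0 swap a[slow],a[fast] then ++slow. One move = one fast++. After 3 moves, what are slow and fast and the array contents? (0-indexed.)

slow=1, fast=3, a=[4, 0, 0, 0, 0, 0, 6, 0, 2, 0, 0, 7]

slow=0 fast=0: a[fast]=0, fast++
slow=0 fast=1: a[fast]=4≠0 swap→a[0]=4, slow++,fast++
slow=1 fast=2: a[fast]=0, fast++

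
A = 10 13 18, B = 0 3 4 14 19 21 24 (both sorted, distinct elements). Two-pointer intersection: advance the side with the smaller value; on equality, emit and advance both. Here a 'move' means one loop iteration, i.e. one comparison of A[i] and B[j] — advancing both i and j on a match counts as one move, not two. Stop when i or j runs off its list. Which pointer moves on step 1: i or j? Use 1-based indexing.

[i=1,j=1] 10>0 → j++

j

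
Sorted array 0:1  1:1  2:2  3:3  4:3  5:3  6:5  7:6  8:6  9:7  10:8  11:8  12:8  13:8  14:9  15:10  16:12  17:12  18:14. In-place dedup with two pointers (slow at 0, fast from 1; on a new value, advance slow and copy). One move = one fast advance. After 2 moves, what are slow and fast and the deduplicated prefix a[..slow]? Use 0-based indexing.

(s=0,f=1) a[fast]=1=a[slow] dup → fast++
(s=0,f=2) a[fast]=2≠a[slow]=1 write a[1]=2 → slow++,fast++

slow=1, fast=3, prefix=[1, 2]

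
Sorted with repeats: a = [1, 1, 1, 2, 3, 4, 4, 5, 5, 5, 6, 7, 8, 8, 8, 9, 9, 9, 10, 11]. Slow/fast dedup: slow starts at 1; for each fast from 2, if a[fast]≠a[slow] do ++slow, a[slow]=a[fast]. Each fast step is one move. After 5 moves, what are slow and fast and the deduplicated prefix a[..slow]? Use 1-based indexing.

slow=1 fast=2: a[fast]=1=a[slow] dup, fast++
slow=1 fast=3: a[fast]=1=a[slow] dup, fast++
slow=1 fast=4: a[fast]=2≠a[slow]=1 write a[2]=2, slow++,fast++
slow=2 fast=5: a[fast]=3≠a[slow]=2 write a[3]=3, slow++,fast++
slow=3 fast=6: a[fast]=4≠a[slow]=3 write a[4]=4, slow++,fast++

slow=4, fast=7, prefix=[1, 2, 3, 4]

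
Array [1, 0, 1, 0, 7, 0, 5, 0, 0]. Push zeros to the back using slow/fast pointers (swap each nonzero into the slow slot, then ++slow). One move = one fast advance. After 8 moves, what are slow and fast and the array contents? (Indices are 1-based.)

slow=5, fast=9, a=[1, 1, 7, 5, 0, 0, 0, 0, 0]

slow=1 fast=1: a[fast]=1≠0 swap→a[1]=1, slow++,fast++
slow=2 fast=2: a[fast]=0, fast++
slow=2 fast=3: a[fast]=1≠0 swap→a[2]=1, slow++,fast++
slow=3 fast=4: a[fast]=0, fast++
slow=3 fast=5: a[fast]=7≠0 swap→a[3]=7, slow++,fast++
slow=4 fast=6: a[fast]=0, fast++
slow=4 fast=7: a[fast]=5≠0 swap→a[4]=5, slow++,fast++
slow=5 fast=8: a[fast]=0, fast++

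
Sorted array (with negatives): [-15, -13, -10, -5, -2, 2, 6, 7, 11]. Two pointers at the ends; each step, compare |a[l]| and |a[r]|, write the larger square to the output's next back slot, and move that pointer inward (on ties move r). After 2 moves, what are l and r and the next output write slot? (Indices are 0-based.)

[0,8] |-15|>|11| out[8]=225 → l++
[1,8] |-13|>|11| out[7]=169 → l++

l=2, r=8, next write slot=6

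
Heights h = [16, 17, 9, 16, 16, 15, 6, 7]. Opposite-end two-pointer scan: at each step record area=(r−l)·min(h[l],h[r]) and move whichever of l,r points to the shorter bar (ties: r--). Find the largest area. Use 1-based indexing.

[1,8] min(16,7)*7=49 best=49 * → r--
[1,7] min(16,6)*6=36 best=49 → r--
[1,6] min(16,15)*5=75 best=75 * → r--
[1,5] min(16,16)*4=64 best=75 → r--
[1,4] min(16,16)*3=48 best=75 → r--
[1,3] min(16,9)*2=18 best=75 → r--
[1,2] min(16,17)*1=16 best=75 → l++

max area = 75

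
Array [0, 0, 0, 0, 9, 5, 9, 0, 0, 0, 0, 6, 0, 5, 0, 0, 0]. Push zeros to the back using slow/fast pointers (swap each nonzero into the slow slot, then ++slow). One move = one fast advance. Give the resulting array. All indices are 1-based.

[9, 5, 9, 6, 5, 0, 0, 0, 0, 0, 0, 0, 0, 0, 0, 0, 0]

(s=1,f=1) a[fast]=0 → fast++
(s=1,f=2) a[fast]=0 → fast++
(s=1,f=3) a[fast]=0 → fast++
(s=1,f=4) a[fast]=0 → fast++
(s=1,f=5) a[fast]=9≠0 swap→a[1]=9 → slow++,fast++
(s=2,f=6) a[fast]=5≠0 swap→a[2]=5 → slow++,fast++
(s=3,f=7) a[fast]=9≠0 swap→a[3]=9 → slow++,fast++
(s=4,f=8) a[fast]=0 → fast++
(s=4,f=9) a[fast]=0 → fast++
(s=4,f=10) a[fast]=0 → fast++
(s=4,f=11) a[fast]=0 → fast++
(s=4,f=12) a[fast]=6≠0 swap→a[4]=6 → slow++,fast++
(s=5,f=13) a[fast]=0 → fast++
(s=5,f=14) a[fast]=5≠0 swap→a[5]=5 → slow++,fast++
(s=6,f=15) a[fast]=0 → fast++
(s=6,f=16) a[fast]=0 → fast++
(s=6,f=17) a[fast]=0 → fast++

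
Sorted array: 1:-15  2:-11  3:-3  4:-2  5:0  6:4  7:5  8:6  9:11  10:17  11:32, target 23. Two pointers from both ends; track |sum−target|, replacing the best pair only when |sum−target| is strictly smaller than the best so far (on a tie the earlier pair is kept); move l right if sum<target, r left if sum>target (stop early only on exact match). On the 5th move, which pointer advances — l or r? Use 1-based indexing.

l

[1,11] -15+32=17 d=6 * → l++
[2,11] -11+32=21 d=2 * → l++
[3,11] -3+32=29 d=6 → r--
[3,10] -3+17=14 d=9 → l++
[4,10] -2+17=15 d=8 → l++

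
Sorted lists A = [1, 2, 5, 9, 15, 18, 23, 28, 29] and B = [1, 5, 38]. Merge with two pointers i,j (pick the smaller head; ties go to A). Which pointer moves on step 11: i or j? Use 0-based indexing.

i

[i=0,j=0] A[i]=1<=B[j]=1 take 1 → i++
[i=1,j=0] A[i]=2>B[j]=1 take 1 → j++
[i=1,j=1] A[i]=2<=B[j]=5 take 2 → i++
[i=2,j=1] A[i]=5<=B[j]=5 take 5 → i++
[i=3,j=1] A[i]=9>B[j]=5 take 5 → j++
[i=3,j=2] A[i]=9<=B[j]=38 take 9 → i++
[i=4,j=2] A[i]=15<=B[j]=38 take 15 → i++
[i=5,j=2] A[i]=18<=B[j]=38 take 18 → i++
[i=6,j=2] A[i]=23<=B[j]=38 take 23 → i++
[i=7,j=2] A[i]=28<=B[j]=38 take 28 → i++
[i=8,j=2] A[i]=29<=B[j]=38 take 29 → i++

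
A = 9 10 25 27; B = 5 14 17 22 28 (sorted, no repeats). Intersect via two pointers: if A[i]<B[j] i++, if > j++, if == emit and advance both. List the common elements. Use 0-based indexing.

intersection = []

i=0 j=0: 9>5, j++
i=0 j=1: 9<14, i++
i=1 j=1: 10<14, i++
i=2 j=1: 25>14, j++
i=2 j=2: 25>17, j++
i=2 j=3: 25>22, j++
i=2 j=4: 25<28, i++
i=3 j=4: 27<28, i++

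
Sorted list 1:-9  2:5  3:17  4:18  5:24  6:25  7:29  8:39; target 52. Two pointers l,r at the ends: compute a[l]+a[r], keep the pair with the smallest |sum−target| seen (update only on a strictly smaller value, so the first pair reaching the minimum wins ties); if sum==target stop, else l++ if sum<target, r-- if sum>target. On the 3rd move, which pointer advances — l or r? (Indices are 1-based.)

r

l=1 r=8: -9+39=30 d=22 *, l++
l=2 r=8: 5+39=44 d=8 *, l++
l=3 r=8: 17+39=56 d=4 *, r--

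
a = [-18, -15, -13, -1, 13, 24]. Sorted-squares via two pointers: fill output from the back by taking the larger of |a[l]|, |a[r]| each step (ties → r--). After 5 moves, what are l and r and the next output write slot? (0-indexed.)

[0,5] |-18|<=|24| out[5]=576 → r--
[0,4] |-18|>|13| out[4]=324 → l++
[1,4] |-15|>|13| out[3]=225 → l++
[2,4] |-13|<=|13| out[2]=169 → r--
[2,3] |-13|>|-1| out[1]=169 → l++

l=3, r=3, next write slot=0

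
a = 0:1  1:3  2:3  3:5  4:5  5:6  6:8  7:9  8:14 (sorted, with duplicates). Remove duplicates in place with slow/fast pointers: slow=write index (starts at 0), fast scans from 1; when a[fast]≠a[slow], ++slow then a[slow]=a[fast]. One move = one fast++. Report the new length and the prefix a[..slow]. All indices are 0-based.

(s=0,f=1) a[fast]=3≠a[slow]=1 write a[1]=3 → slow++,fast++
(s=1,f=2) a[fast]=3=a[slow] dup → fast++
(s=1,f=3) a[fast]=5≠a[slow]=3 write a[2]=5 → slow++,fast++
(s=2,f=4) a[fast]=5=a[slow] dup → fast++
(s=2,f=5) a[fast]=6≠a[slow]=5 write a[3]=6 → slow++,fast++
(s=3,f=6) a[fast]=8≠a[slow]=6 write a[4]=8 → slow++,fast++
(s=4,f=7) a[fast]=9≠a[slow]=8 write a[5]=9 → slow++,fast++
(s=5,f=8) a[fast]=14≠a[slow]=9 write a[6]=14 → slow++,fast++

length 7; prefix = [1, 3, 5, 6, 8, 9, 14]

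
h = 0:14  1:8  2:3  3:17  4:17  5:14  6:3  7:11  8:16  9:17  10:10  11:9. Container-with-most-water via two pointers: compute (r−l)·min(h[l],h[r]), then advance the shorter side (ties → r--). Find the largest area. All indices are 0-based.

[0,11] min(14,9)*11=99 best=99 * → r--
[0,10] min(14,10)*10=100 best=100 * → r--
[0,9] min(14,17)*9=126 best=126 * → l++
[1,9] min(8,17)*8=64 best=126 → l++
[2,9] min(3,17)*7=21 best=126 → l++
[3,9] min(17,17)*6=102 best=126 → r--
[3,8] min(17,16)*5=80 best=126 → r--
[3,7] min(17,11)*4=44 best=126 → r--
[3,6] min(17,3)*3=9 best=126 → r--
[3,5] min(17,14)*2=28 best=126 → r--
[3,4] min(17,17)*1=17 best=126 → r--

max area = 126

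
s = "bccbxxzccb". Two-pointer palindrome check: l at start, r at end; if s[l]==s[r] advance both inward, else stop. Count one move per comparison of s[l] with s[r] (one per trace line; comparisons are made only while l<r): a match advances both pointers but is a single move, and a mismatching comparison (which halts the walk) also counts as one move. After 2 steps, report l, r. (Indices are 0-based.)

l=2, r=7

l=0 r=9: 'b'=='b', l++,r--
l=1 r=8: 'c'=='c', l++,r--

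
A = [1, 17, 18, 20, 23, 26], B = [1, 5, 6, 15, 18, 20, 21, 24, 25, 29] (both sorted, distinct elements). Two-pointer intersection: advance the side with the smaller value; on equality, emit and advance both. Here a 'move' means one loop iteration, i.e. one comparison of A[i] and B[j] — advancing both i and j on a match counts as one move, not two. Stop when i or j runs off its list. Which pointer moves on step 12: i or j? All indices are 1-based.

i=1 j=1: 1==1 emit, i++,j++
i=2 j=2: 17>5, j++
i=2 j=3: 17>6, j++
i=2 j=4: 17>15, j++
i=2 j=5: 17<18, i++
i=3 j=5: 18==18 emit, i++,j++
i=4 j=6: 20==20 emit, i++,j++
i=5 j=7: 23>21, j++
i=5 j=8: 23<24, i++
i=6 j=8: 26>24, j++
i=6 j=9: 26>25, j++
i=6 j=10: 26<29, i++

i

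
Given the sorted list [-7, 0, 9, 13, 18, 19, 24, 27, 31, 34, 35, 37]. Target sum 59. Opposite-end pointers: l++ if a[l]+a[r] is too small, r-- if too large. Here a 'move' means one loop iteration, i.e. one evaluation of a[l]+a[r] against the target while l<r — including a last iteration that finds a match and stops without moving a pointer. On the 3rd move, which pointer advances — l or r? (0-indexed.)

l

[0,11] -7+37=30 <59 → l++
[1,11] 0+37=37 <59 → l++
[2,11] 9+37=46 <59 → l++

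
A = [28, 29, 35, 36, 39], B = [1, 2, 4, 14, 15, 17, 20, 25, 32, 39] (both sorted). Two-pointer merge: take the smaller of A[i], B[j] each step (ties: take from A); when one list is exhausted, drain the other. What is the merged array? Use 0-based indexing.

[1, 2, 4, 14, 15, 17, 20, 25, 28, 29, 32, 35, 36, 39, 39]

i=0 j=0: A[i]=28>B[j]=1 take 1, j++
i=0 j=1: A[i]=28>B[j]=2 take 2, j++
i=0 j=2: A[i]=28>B[j]=4 take 4, j++
i=0 j=3: A[i]=28>B[j]=14 take 14, j++
i=0 j=4: A[i]=28>B[j]=15 take 15, j++
i=0 j=5: A[i]=28>B[j]=17 take 17, j++
i=0 j=6: A[i]=28>B[j]=20 take 20, j++
i=0 j=7: A[i]=28>B[j]=25 take 25, j++
i=0 j=8: A[i]=28<=B[j]=32 take 28, i++
i=1 j=8: A[i]=29<=B[j]=32 take 29, i++
i=2 j=8: A[i]=35>B[j]=32 take 32, j++
i=2 j=9: A[i]=35<=B[j]=39 take 35, i++
i=3 j=9: A[i]=36<=B[j]=39 take 36, i++
i=4 j=9: A[i]=39<=B[j]=39 take 39, i++
i=5 j=9: A done, take B[j]=39, j++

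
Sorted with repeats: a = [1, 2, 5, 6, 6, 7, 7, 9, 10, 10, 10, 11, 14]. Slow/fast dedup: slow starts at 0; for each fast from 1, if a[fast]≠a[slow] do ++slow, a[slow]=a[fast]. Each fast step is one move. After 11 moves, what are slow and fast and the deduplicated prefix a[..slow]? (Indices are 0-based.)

(s=0,f=1) a[fast]=2≠a[slow]=1 write a[1]=2 → slow++,fast++
(s=1,f=2) a[fast]=5≠a[slow]=2 write a[2]=5 → slow++,fast++
(s=2,f=3) a[fast]=6≠a[slow]=5 write a[3]=6 → slow++,fast++
(s=3,f=4) a[fast]=6=a[slow] dup → fast++
(s=3,f=5) a[fast]=7≠a[slow]=6 write a[4]=7 → slow++,fast++
(s=4,f=6) a[fast]=7=a[slow] dup → fast++
(s=4,f=7) a[fast]=9≠a[slow]=7 write a[5]=9 → slow++,fast++
(s=5,f=8) a[fast]=10≠a[slow]=9 write a[6]=10 → slow++,fast++
(s=6,f=9) a[fast]=10=a[slow] dup → fast++
(s=6,f=10) a[fast]=10=a[slow] dup → fast++
(s=6,f=11) a[fast]=11≠a[slow]=10 write a[7]=11 → slow++,fast++

slow=7, fast=12, prefix=[1, 2, 5, 6, 7, 9, 10, 11]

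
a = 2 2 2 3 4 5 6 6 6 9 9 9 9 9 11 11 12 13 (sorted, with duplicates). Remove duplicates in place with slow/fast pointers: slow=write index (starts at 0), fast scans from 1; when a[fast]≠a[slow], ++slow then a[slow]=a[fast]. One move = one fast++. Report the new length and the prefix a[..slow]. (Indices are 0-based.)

length 9; prefix = [2, 3, 4, 5, 6, 9, 11, 12, 13]

(s=0,f=1) a[fast]=2=a[slow] dup → fast++
(s=0,f=2) a[fast]=2=a[slow] dup → fast++
(s=0,f=3) a[fast]=3≠a[slow]=2 write a[1]=3 → slow++,fast++
(s=1,f=4) a[fast]=4≠a[slow]=3 write a[2]=4 → slow++,fast++
(s=2,f=5) a[fast]=5≠a[slow]=4 write a[3]=5 → slow++,fast++
(s=3,f=6) a[fast]=6≠a[slow]=5 write a[4]=6 → slow++,fast++
(s=4,f=7) a[fast]=6=a[slow] dup → fast++
(s=4,f=8) a[fast]=6=a[slow] dup → fast++
(s=4,f=9) a[fast]=9≠a[slow]=6 write a[5]=9 → slow++,fast++
(s=5,f=10) a[fast]=9=a[slow] dup → fast++
(s=5,f=11) a[fast]=9=a[slow] dup → fast++
(s=5,f=12) a[fast]=9=a[slow] dup → fast++
(s=5,f=13) a[fast]=9=a[slow] dup → fast++
(s=5,f=14) a[fast]=11≠a[slow]=9 write a[6]=11 → slow++,fast++
(s=6,f=15) a[fast]=11=a[slow] dup → fast++
(s=6,f=16) a[fast]=12≠a[slow]=11 write a[7]=12 → slow++,fast++
(s=7,f=17) a[fast]=13≠a[slow]=12 write a[8]=13 → slow++,fast++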